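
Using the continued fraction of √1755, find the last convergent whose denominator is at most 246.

√1755 = [41; 1, 8, 3, 8, 1, 82, …] (period length 6).
Convergents:
  p_0/q_0 = 41/1
  p_1/q_1 = 42/1
  p_2/q_2 = 377/9
  p_3/q_3 = 1173/28
  p_4/q_4 = 9761/233
  p_5/q_5 = 10934/261
q_4 = 233 ≤ 246 < 261 = q_5, so the answer is 9761/233.

9761/233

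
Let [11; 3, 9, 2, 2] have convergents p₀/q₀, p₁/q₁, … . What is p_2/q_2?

Using pₖ = aₖpₖ₋₁ + pₖ₋₂, qₖ = aₖqₖ₋₁ + qₖ₋₂ (with p₋₁=1, p₋₂=0, q₋₁=0, q₋₂=1):
  k=0: a=11, p=11, q=1
  k=1: a=3, p=34, q=3
  k=2: a=9, p=317, q=28

317/28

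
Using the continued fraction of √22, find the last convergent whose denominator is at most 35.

√22 = [4; 1, 2, 4, 2, 1, 8, …] (period length 6).
Convergents:
  p_0/q_0 = 4/1
  p_1/q_1 = 5/1
  p_2/q_2 = 14/3
  p_3/q_3 = 61/13
  p_4/q_4 = 136/29
  p_5/q_5 = 197/42
q_4 = 29 ≤ 35 < 42 = q_5, so the answer is 136/29.

136/29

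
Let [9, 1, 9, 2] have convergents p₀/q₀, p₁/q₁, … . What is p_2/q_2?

99/10

Using pₖ = aₖpₖ₋₁ + pₖ₋₂, qₖ = aₖqₖ₋₁ + qₖ₋₂ (with p₋₁=1, p₋₂=0, q₋₁=0, q₋₂=1):
  k=0: a=9, p=9, q=1
  k=1: a=1, p=10, q=1
  k=2: a=9, p=99, q=10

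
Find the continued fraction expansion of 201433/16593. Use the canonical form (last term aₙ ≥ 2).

[12; 7, 6, 5, 8, 9]

201433 = 12·16593 + 2317
16593 = 7·2317 + 374
2317 = 6·374 + 73
374 = 5·73 + 9
73 = 8·9 + 1
9 = 9·1 + 0  (stop)
So 201433/16593 = [12; 7, 6, 5, 8, 9].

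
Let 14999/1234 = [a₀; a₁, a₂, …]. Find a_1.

14999 = 12·1234 + 191   →  a_0 = 12
1234 = 6·191 + 88   →  a_1 = 6

6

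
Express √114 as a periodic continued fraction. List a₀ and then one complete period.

[10; 1, 2, 10, 2, 1, 20]

a₀ = ⌊√114⌋ = 10.
With m₀=0, d₀=1 and mₖ₊₁ = dₖaₖ − mₖ, dₖ₊₁ = (n − mₖ₊₁²)/dₖ, aₖ₊₁ = ⌊(a₀+mₖ₊₁)/dₖ₊₁⌋:
  k=1: m=10, d=14, a=1
  k=2: m=4, d=7, a=2
  k=3: m=10, d=2, a=10
  k=4: m=10, d=7, a=2
  k=5: m=4, d=14, a=1
  k=6: m=10, d=1, a=20
d=1 and a=2a₀=20 at k=6, so the next step gives (m, d) = (10, 14) again — its k=1 value — and the period has length 6.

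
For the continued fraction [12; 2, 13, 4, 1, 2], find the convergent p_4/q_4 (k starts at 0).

Using pₖ = aₖpₖ₋₁ + pₖ₋₂, qₖ = aₖqₖ₋₁ + qₖ₋₂ (with p₋₁=1, p₋₂=0, q₋₁=0, q₋₂=1):
  k=0: a=12, p=12, q=1
  k=1: a=2, p=25, q=2
  k=2: a=13, p=337, q=27
  k=3: a=4, p=1373, q=110
  k=4: a=1, p=1710, q=137

1710/137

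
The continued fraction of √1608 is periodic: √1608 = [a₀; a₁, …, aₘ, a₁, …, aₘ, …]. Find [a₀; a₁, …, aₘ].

a₀ = ⌊√1608⌋ = 40.

[40; 10, 80]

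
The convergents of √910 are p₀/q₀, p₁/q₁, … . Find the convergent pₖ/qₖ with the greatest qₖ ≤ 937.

√910 = [30; 6, 60, …] (period length 2).
Convergents:
  p_0/q_0 = 30/1
  p_1/q_1 = 181/6
  p_2/q_2 = 10890/361
  p_3/q_3 = 65521/2172
q_2 = 361 ≤ 937 < 2172 = q_3, so the answer is 10890/361.

10890/361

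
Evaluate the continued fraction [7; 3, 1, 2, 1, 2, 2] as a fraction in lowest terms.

Fold from the inside: start with 2/1.
  2 + 1/2 = 5/2
  1 + 2/5 = 7/5
  2 + 5/7 = 19/7
  1 + 7/19 = 26/19
  3 + 19/26 = 97/26
  7 + 26/97 = 705/97

705/97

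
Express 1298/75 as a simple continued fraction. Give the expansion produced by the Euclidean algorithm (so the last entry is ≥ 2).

[17; 3, 3, 1, 5]

1298 = 17×75 + 23
75 = 3×23 + 6
23 = 3×6 + 5
6 = 1×5 + 1
5 = 5×1 + 0  (stop)
So 1298/75 = [17; 3, 3, 1, 5].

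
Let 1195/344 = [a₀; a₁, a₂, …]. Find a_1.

1195 = 3·344 + 163   →  a_0 = 3
344 = 2·163 + 18   →  a_1 = 2

2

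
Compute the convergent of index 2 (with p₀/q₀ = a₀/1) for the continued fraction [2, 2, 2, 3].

Using pₖ = aₖpₖ₋₁ + pₖ₋₂, qₖ = aₖqₖ₋₁ + qₖ₋₂ (with p₋₁=1, p₋₂=0, q₋₁=0, q₋₂=1):
  k=0: a=2, p=2, q=1
  k=1: a=2, p=5, q=2
  k=2: a=2, p=12, q=5

12/5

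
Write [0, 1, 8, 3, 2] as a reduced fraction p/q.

58/65

Using pₖ = aₖpₖ₋₁ + pₖ₋₂ and qₖ = aₖqₖ₋₁ + qₖ₋₂:
  k=0: a=0, p=0, q=1
  k=1: a=1, p=1, q=1
  k=2: a=8, p=8, q=9
  k=3: a=3, p=25, q=28
  k=4: a=2, p=58, q=65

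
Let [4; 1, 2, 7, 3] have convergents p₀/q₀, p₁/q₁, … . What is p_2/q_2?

Using pₖ = aₖpₖ₋₁ + pₖ₋₂, qₖ = aₖqₖ₋₁ + qₖ₋₂ (with p₋₁=1, p₋₂=0, q₋₁=0, q₋₂=1):
  k=0: a=4, p=4, q=1
  k=1: a=1, p=5, q=1
  k=2: a=2, p=14, q=3

14/3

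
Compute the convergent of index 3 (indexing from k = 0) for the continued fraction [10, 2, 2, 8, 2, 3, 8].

Using pₖ = aₖpₖ₋₁ + pₖ₋₂, qₖ = aₖqₖ₋₁ + qₖ₋₂ (with p₋₁=1, p₋₂=0, q₋₁=0, q₋₂=1):
  k=0: a=10, p=10, q=1
  k=1: a=2, p=21, q=2
  k=2: a=2, p=52, q=5
  k=3: a=8, p=437, q=42

437/42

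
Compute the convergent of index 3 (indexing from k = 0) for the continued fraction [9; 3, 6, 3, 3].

559/60

Using pₖ = aₖpₖ₋₁ + pₖ₋₂, qₖ = aₖqₖ₋₁ + qₖ₋₂ (with p₋₁=1, p₋₂=0, q₋₁=0, q₋₂=1):
  k=0: a=9, p=9, q=1
  k=1: a=3, p=28, q=3
  k=2: a=6, p=177, q=19
  k=3: a=3, p=559, q=60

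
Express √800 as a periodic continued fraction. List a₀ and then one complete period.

a₀ = ⌊√800⌋ = 28.
With m₀=0, d₀=1 and mₖ₊₁ = dₖaₖ − mₖ, dₖ₊₁ = (n − mₖ₊₁²)/dₖ, aₖ₊₁ = ⌊(a₀+mₖ₊₁)/dₖ₊₁⌋:
  k=1: m=28, d=16, a=3
  k=2: m=20, d=25, a=1
  k=3: m=5, d=31, a=1
  k=4: m=26, d=4, a=13
  k=5: m=26, d=31, a=1
  k=6: m=5, d=25, a=1
  k=7: m=20, d=16, a=3
  k=8: m=28, d=1, a=56
d=1 and a=2a₀=56 at k=8, so the next step gives (m, d) = (28, 16) again — its k=1 value — and the period has length 8.

[28; 3, 1, 1, 13, 1, 1, 3, 56]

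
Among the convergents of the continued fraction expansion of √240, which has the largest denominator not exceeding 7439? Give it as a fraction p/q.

√240 = [15; 2, 30, …] (period length 2).
Convergents:
  p_0/q_0 = 15/1
  p_1/q_1 = 31/2
  p_2/q_2 = 945/61
  p_3/q_3 = 1921/124
  p_4/q_4 = 58575/3781
  p_5/q_5 = 119071/7686
q_4 = 3781 ≤ 7439 < 7686 = q_5, so the answer is 58575/3781.

58575/3781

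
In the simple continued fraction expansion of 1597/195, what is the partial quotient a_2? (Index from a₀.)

3

1597 = 8·195 + 37   →  a_0 = 8
195 = 5·37 + 10   →  a_1 = 5
37 = 3·10 + 7   →  a_2 = 3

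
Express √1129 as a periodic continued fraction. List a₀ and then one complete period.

[33; 1, 1, 1, 1, 66]

a₀ = ⌊√1129⌋ = 33.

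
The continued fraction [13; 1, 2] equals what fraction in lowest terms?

Fold from the inside: start with 2/1.
  1 + 1/2 = 3/2
  13 + 2/3 = 41/3

41/3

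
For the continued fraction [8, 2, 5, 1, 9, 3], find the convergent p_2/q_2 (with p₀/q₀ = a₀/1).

93/11

Using pₖ = aₖpₖ₋₁ + pₖ₋₂, qₖ = aₖqₖ₋₁ + qₖ₋₂ (with p₋₁=1, p₋₂=0, q₋₁=0, q₋₂=1):
  k=0: a=8, p=8, q=1
  k=1: a=2, p=17, q=2
  k=2: a=5, p=93, q=11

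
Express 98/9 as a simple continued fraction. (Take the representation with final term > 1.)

[10; 1, 8]

98 = 10*9 + 8
9 = 1*8 + 1
8 = 8*1 + 0  (stop)
So 98/9 = [10; 1, 8].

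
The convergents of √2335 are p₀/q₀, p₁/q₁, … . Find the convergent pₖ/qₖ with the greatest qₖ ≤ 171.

4204/87

√2335 = [48; 3, 9, 3, 96, …] (period length 4).
Convergents:
  p_0/q_0 = 48/1
  p_1/q_1 = 145/3
  p_2/q_2 = 1353/28
  p_3/q_3 = 4204/87
  p_4/q_4 = 404937/8380
q_3 = 87 ≤ 171 < 8380 = q_4, so the answer is 4204/87.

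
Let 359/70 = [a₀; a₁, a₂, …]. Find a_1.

359 = 5·70 + 9   →  a_0 = 5
70 = 7·9 + 7   →  a_1 = 7

7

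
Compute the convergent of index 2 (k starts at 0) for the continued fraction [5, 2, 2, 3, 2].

27/5

Using pₖ = aₖpₖ₋₁ + pₖ₋₂, qₖ = aₖqₖ₋₁ + qₖ₋₂ (with p₋₁=1, p₋₂=0, q₋₁=0, q₋₂=1):
  k=0: a=5, p=5, q=1
  k=1: a=2, p=11, q=2
  k=2: a=2, p=27, q=5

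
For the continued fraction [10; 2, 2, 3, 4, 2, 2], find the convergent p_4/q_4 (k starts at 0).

760/73

Using pₖ = aₖpₖ₋₁ + pₖ₋₂, qₖ = aₖqₖ₋₁ + qₖ₋₂ (with p₋₁=1, p₋₂=0, q₋₁=0, q₋₂=1):
  k=0: a=10, p=10, q=1
  k=1: a=2, p=21, q=2
  k=2: a=2, p=52, q=5
  k=3: a=3, p=177, q=17
  k=4: a=4, p=760, q=73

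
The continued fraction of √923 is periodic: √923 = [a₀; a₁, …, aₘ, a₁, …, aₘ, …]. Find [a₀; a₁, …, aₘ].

[30; 2, 1, 1, 1, 2, 60]

a₀ = ⌊√923⌋ = 30.
With m₀=0, d₀=1 and mₖ₊₁ = dₖaₖ − mₖ, dₖ₊₁ = (n − mₖ₊₁²)/dₖ, aₖ₊₁ = ⌊(a₀+mₖ₊₁)/dₖ₊₁⌋:
  k=1: m=30, d=23, a=2
  k=2: m=16, d=29, a=1
  k=3: m=13, d=26, a=1
  k=4: m=13, d=29, a=1
  k=5: m=16, d=23, a=2
  k=6: m=30, d=1, a=60
d=1 and a=2a₀=60 at k=6, so the next step gives (m, d) = (30, 23) again — its k=1 value — and the period has length 6.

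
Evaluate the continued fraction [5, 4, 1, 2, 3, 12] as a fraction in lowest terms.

3013/578

Using pₖ = aₖpₖ₋₁ + pₖ₋₂ and qₖ = aₖqₖ₋₁ + qₖ₋₂:
  k=0: a=5, p=5, q=1
  k=1: a=4, p=21, q=4
  k=2: a=1, p=26, q=5
  k=3: a=2, p=73, q=14
  k=4: a=3, p=245, q=47
  k=5: a=12, p=3013, q=578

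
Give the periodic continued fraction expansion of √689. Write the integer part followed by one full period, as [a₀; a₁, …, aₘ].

a₀ = ⌊√689⌋ = 26.
With m₀=0, d₀=1 and mₖ₊₁ = dₖaₖ − mₖ, dₖ₊₁ = (n − mₖ₊₁²)/dₖ, aₖ₊₁ = ⌊(a₀+mₖ₊₁)/dₖ₊₁⌋:
  k=1: m=26, d=13, a=4
  k=2: m=26, d=1, a=52
d=1 and a=2a₀=52 at k=2, so the next step gives (m, d) = (26, 13) again — its k=1 value — and the period has length 2.

[26; 4, 52]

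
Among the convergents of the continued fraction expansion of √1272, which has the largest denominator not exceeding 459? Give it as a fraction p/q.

√1272 = [35; 1, 1, 1, 70, …] (period length 4).
Convergents:
  p_0/q_0 = 35/1
  p_1/q_1 = 36/1
  p_2/q_2 = 71/2
  p_3/q_3 = 107/3
  p_4/q_4 = 7561/212
  p_5/q_5 = 7668/215
  p_6/q_6 = 15229/427
  p_7/q_7 = 22897/642
q_6 = 427 ≤ 459 < 642 = q_7, so the answer is 15229/427.

15229/427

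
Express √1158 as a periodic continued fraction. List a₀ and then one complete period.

a₀ = ⌊√1158⌋ = 34.
With m₀=0, d₀=1 and mₖ₊₁ = dₖaₖ − mₖ, dₖ₊₁ = (n − mₖ₊₁²)/dₖ, aₖ₊₁ = ⌊(a₀+mₖ₊₁)/dₖ₊₁⌋:
  k=1: m=34, d=2, a=34
  k=2: m=34, d=1, a=68
d=1 and a=2a₀=68 at k=2, so the next step gives (m, d) = (34, 2) again — its k=1 value — and the period has length 2.

[34; 34, 68]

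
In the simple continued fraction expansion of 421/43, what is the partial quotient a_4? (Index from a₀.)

421 = 9·43 + 34   →  a_0 = 9
43 = 1·34 + 9   →  a_1 = 1
34 = 3·9 + 7   →  a_2 = 3
9 = 1·7 + 2   →  a_3 = 1
7 = 3·2 + 1   →  a_4 = 3

3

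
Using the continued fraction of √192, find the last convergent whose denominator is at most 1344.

√192 = [13; 1, 5, 1, 26, …] (period length 4).
Convergents:
  p_0/q_0 = 13/1
  p_1/q_1 = 14/1
  p_2/q_2 = 83/6
  p_3/q_3 = 97/7
  p_4/q_4 = 2605/188
  p_5/q_5 = 2702/195
  p_6/q_6 = 16115/1163
  p_7/q_7 = 18817/1358
q_6 = 1163 ≤ 1344 < 1358 = q_7, so the answer is 16115/1163.

16115/1163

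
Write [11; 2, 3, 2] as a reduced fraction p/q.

183/16

Fold from the inside: start with 2/1.
  3 + 1/2 = 7/2
  2 + 2/7 = 16/7
  11 + 7/16 = 183/16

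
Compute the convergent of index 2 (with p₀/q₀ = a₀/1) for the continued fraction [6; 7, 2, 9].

Using pₖ = aₖpₖ₋₁ + pₖ₋₂, qₖ = aₖqₖ₋₁ + qₖ₋₂ (with p₋₁=1, p₋₂=0, q₋₁=0, q₋₂=1):
  k=0: a=6, p=6, q=1
  k=1: a=7, p=43, q=7
  k=2: a=2, p=92, q=15

92/15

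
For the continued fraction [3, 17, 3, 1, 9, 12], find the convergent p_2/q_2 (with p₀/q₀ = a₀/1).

159/52

Using pₖ = aₖpₖ₋₁ + pₖ₋₂, qₖ = aₖqₖ₋₁ + qₖ₋₂ (with p₋₁=1, p₋₂=0, q₋₁=0, q₋₂=1):
  k=0: a=3, p=3, q=1
  k=1: a=17, p=52, q=17
  k=2: a=3, p=159, q=52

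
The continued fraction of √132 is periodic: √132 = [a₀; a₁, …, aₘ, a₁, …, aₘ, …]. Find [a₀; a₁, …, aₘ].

a₀ = ⌊√132⌋ = 11.

[11; 2, 22]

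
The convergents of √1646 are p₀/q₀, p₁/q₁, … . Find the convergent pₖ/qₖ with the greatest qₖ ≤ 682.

√1646 = [40; 1, 1, 3, 40, 3, 1, 1, 80, …] (period length 8).
Convergents:
  p_0/q_0 = 40/1
  p_1/q_1 = 41/1
  p_2/q_2 = 81/2
  p_3/q_3 = 284/7
  p_4/q_4 = 11441/282
  p_5/q_5 = 34607/853
q_4 = 282 ≤ 682 < 853 = q_5, so the answer is 11441/282.

11441/282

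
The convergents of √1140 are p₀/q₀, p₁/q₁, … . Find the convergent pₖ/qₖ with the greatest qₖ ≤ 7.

√1140 = [33; 1, 3, 4, 3, 1, 66, …] (period length 6).
Convergents:
  p_0/q_0 = 33/1
  p_1/q_1 = 34/1
  p_2/q_2 = 135/4
  p_3/q_3 = 574/17
q_2 = 4 ≤ 7 < 17 = q_3, so the answer is 135/4.

135/4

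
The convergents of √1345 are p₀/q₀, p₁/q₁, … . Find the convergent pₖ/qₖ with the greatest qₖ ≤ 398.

√1345 = [36; 1, 2, 14, 2, 1, 72, …] (period length 6).
Convergents:
  p_0/q_0 = 36/1
  p_1/q_1 = 37/1
  p_2/q_2 = 110/3
  p_3/q_3 = 1577/43
  p_4/q_4 = 3264/89
  p_5/q_5 = 4841/132
  p_6/q_6 = 351816/9593
q_5 = 132 ≤ 398 < 9593 = q_6, so the answer is 4841/132.

4841/132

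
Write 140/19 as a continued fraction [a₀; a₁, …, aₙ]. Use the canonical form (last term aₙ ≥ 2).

[7; 2, 1, 2, 2]

140 = 7×19 + 7
19 = 2×7 + 5
7 = 1×5 + 2
5 = 2×2 + 1
2 = 2×1 + 0  (stop)
So 140/19 = [7; 2, 1, 2, 2].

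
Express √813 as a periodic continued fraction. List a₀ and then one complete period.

[28; 1, 1, 18, 1, 1, 56]

a₀ = ⌊√813⌋ = 28.
With m₀=0, d₀=1 and mₖ₊₁ = dₖaₖ − mₖ, dₖ₊₁ = (n − mₖ₊₁²)/dₖ, aₖ₊₁ = ⌊(a₀+mₖ₊₁)/dₖ₊₁⌋:
  k=1: m=28, d=29, a=1
  k=2: m=1, d=28, a=1
  k=3: m=27, d=3, a=18
  k=4: m=27, d=28, a=1
  k=5: m=1, d=29, a=1
  k=6: m=28, d=1, a=56
d=1 and a=2a₀=56 at k=6, so the next step gives (m, d) = (28, 29) again — its k=1 value — and the period has length 6.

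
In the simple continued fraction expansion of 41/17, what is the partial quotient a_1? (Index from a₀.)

41 = 2·17 + 7   →  a_0 = 2
17 = 2·7 + 3   →  a_1 = 2

2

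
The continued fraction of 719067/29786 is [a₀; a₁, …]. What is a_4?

719067 = 24·29786 + 4203   →  a_0 = 24
29786 = 7·4203 + 365   →  a_1 = 7
4203 = 11·365 + 188   →  a_2 = 11
365 = 1·188 + 177   →  a_3 = 1
188 = 1·177 + 11   →  a_4 = 1

1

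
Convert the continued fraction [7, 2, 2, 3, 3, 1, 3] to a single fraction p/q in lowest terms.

Using pₖ = aₖpₖ₋₁ + pₖ₋₂ and qₖ = aₖqₖ₋₁ + qₖ₋₂:
  k=0: a=7, p=7, q=1
  k=1: a=2, p=15, q=2
  k=2: a=2, p=37, q=5
  k=3: a=3, p=126, q=17
  k=4: a=3, p=415, q=56
  k=5: a=1, p=541, q=73
  k=6: a=3, p=2038, q=275

2038/275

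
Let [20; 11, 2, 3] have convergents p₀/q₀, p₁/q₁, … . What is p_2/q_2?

462/23

Using pₖ = aₖpₖ₋₁ + pₖ₋₂, qₖ = aₖqₖ₋₁ + qₖ₋₂ (with p₋₁=1, p₋₂=0, q₋₁=0, q₋₂=1):
  k=0: a=20, p=20, q=1
  k=1: a=11, p=221, q=11
  k=2: a=2, p=462, q=23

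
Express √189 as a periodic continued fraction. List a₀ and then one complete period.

a₀ = ⌊√189⌋ = 13.
With m₀=0, d₀=1 and mₖ₊₁ = dₖaₖ − mₖ, dₖ₊₁ = (n − mₖ₊₁²)/dₖ, aₖ₊₁ = ⌊(a₀+mₖ₊₁)/dₖ₊₁⌋:
  k=1: m=13, d=20, a=1
  k=2: m=7, d=7, a=2
  k=3: m=7, d=20, a=1
  k=4: m=13, d=1, a=26
d=1 and a=2a₀=26 at k=4, so the next step gives (m, d) = (13, 20) again — its k=1 value — and the period has length 4.

[13; 1, 2, 1, 26]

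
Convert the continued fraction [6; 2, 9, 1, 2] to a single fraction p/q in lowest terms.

395/61

Using pₖ = aₖpₖ₋₁ + pₖ₋₂ and qₖ = aₖqₖ₋₁ + qₖ₋₂:
  k=0: a=6, p=6, q=1
  k=1: a=2, p=13, q=2
  k=2: a=9, p=123, q=19
  k=3: a=1, p=136, q=21
  k=4: a=2, p=395, q=61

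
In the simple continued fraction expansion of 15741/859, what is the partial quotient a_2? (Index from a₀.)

12

15741 = 18·859 + 279   →  a_0 = 18
859 = 3·279 + 22   →  a_1 = 3
279 = 12·22 + 15   →  a_2 = 12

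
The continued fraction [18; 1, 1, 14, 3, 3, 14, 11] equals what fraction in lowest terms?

867683/46859

Using pₖ = aₖpₖ₋₁ + pₖ₋₂ and qₖ = aₖqₖ₋₁ + qₖ₋₂:
  k=0: a=18, p=18, q=1
  k=1: a=1, p=19, q=1
  k=2: a=1, p=37, q=2
  k=3: a=14, p=537, q=29
  k=4: a=3, p=1648, q=89
  k=5: a=3, p=5481, q=296
  k=6: a=14, p=78382, q=4233
  k=7: a=11, p=867683, q=46859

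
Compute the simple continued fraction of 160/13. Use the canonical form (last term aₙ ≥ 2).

160 = 12·13 + 4
13 = 3·4 + 1
4 = 4·1 + 0  (stop)
So 160/13 = [12; 3, 4].

[12; 3, 4]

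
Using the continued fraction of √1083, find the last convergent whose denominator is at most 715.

23497/714

√1083 = [32; 1, 9, 1, 64, …] (period length 4).
Convergents:
  p_0/q_0 = 32/1
  p_1/q_1 = 33/1
  p_2/q_2 = 329/10
  p_3/q_3 = 362/11
  p_4/q_4 = 23497/714
  p_5/q_5 = 23859/725
q_4 = 714 ≤ 715 < 725 = q_5, so the answer is 23497/714.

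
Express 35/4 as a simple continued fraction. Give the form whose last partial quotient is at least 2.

[8; 1, 3]

35 = 8·4 + 3
4 = 1·3 + 1
3 = 3·1 + 0  (stop)
So 35/4 = [8; 1, 3].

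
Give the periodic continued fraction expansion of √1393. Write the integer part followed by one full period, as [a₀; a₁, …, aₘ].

a₀ = ⌊√1393⌋ = 37.
With m₀=0, d₀=1 and mₖ₊₁ = dₖaₖ − mₖ, dₖ₊₁ = (n − mₖ₊₁²)/dₖ, aₖ₊₁ = ⌊(a₀+mₖ₊₁)/dₖ₊₁⌋:
  k=1: m=37, d=24, a=3
  k=2: m=35, d=7, a=10
  k=3: m=35, d=24, a=3
  k=4: m=37, d=1, a=74
d=1 and a=2a₀=74 at k=4, so the next step gives (m, d) = (37, 24) again — its k=1 value — and the period has length 4.

[37; 3, 10, 3, 74]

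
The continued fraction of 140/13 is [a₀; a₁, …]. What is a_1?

1

140 = 10·13 + 10   →  a_0 = 10
13 = 1·10 + 3   →  a_1 = 1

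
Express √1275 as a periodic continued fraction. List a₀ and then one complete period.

[35; 1, 2, 2, 2, 2, 2, 1, 70]

a₀ = ⌊√1275⌋ = 35.
With m₀=0, d₀=1 and mₖ₊₁ = dₖaₖ − mₖ, dₖ₊₁ = (n − mₖ₊₁²)/dₖ, aₖ₊₁ = ⌊(a₀+mₖ₊₁)/dₖ₊₁⌋:
  k=1: m=35, d=50, a=1
  k=2: m=15, d=21, a=2
  k=3: m=27, d=26, a=2
  k=4: m=25, d=25, a=2
  k=5: m=25, d=26, a=2
  k=6: m=27, d=21, a=2
  k=7: m=15, d=50, a=1
  k=8: m=35, d=1, a=70
d=1 and a=2a₀=70 at k=8, so the next step gives (m, d) = (35, 50) again — its k=1 value — and the period has length 8.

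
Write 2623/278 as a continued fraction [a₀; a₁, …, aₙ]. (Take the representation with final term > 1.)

[9; 2, 3, 2, 1, 3, 3]

2623 = 9×278 + 121
278 = 2×121 + 36
121 = 3×36 + 13
36 = 2×13 + 10
13 = 1×10 + 3
10 = 3×3 + 1
3 = 3×1 + 0  (stop)
So 2623/278 = [9; 2, 3, 2, 1, 3, 3].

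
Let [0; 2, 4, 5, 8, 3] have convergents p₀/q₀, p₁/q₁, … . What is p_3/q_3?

21/47

Using pₖ = aₖpₖ₋₁ + pₖ₋₂, qₖ = aₖqₖ₋₁ + qₖ₋₂ (with p₋₁=1, p₋₂=0, q₋₁=0, q₋₂=1):
  k=0: a=0, p=0, q=1
  k=1: a=2, p=1, q=2
  k=2: a=4, p=4, q=9
  k=3: a=5, p=21, q=47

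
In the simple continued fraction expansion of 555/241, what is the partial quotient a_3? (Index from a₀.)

3

555 = 2·241 + 73   →  a_0 = 2
241 = 3·73 + 22   →  a_1 = 3
73 = 3·22 + 7   →  a_2 = 3
22 = 3·7 + 1   →  a_3 = 3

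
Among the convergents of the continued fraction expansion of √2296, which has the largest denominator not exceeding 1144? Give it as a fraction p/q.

54577/1139

√2296 = [47; 1, 10, 1, 94, …] (period length 4).
Convergents:
  p_0/q_0 = 47/1
  p_1/q_1 = 48/1
  p_2/q_2 = 527/11
  p_3/q_3 = 575/12
  p_4/q_4 = 54577/1139
  p_5/q_5 = 55152/1151
q_4 = 1139 ≤ 1144 < 1151 = q_5, so the answer is 54577/1139.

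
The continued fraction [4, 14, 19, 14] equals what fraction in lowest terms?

Fold from the inside: start with 14/1.
  19 + 1/14 = 267/14
  14 + 14/267 = 3752/267
  4 + 267/3752 = 15275/3752

15275/3752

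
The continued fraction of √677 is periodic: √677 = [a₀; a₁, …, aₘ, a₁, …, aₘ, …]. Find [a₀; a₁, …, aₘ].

[26; 52]

a₀ = ⌊√677⌋ = 26.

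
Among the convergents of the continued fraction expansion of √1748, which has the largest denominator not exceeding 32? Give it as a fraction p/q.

878/21

√1748 = [41; 1, 4, 4, 4, 1, 82, …] (period length 6).
Convergents:
  p_0/q_0 = 41/1
  p_1/q_1 = 42/1
  p_2/q_2 = 209/5
  p_3/q_3 = 878/21
  p_4/q_4 = 3721/89
q_3 = 21 ≤ 32 < 89 = q_4, so the answer is 878/21.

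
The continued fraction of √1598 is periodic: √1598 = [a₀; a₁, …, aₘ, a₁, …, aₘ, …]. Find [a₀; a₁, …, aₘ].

a₀ = ⌊√1598⌋ = 39.
With m₀=0, d₀=1 and mₖ₊₁ = dₖaₖ − mₖ, dₖ₊₁ = (n − mₖ₊₁²)/dₖ, aₖ₊₁ = ⌊(a₀+mₖ₊₁)/dₖ₊₁⌋:
  k=1: m=39, d=77, a=1
  k=2: m=38, d=2, a=38
  k=3: m=38, d=77, a=1
  k=4: m=39, d=1, a=78
d=1 and a=2a₀=78 at k=4, so the next step gives (m, d) = (39, 77) again — its k=1 value — and the period has length 4.

[39; 1, 38, 1, 78]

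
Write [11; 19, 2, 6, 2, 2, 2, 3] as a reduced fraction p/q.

121963/11036

Using pₖ = aₖpₖ₋₁ + pₖ₋₂ and qₖ = aₖqₖ₋₁ + qₖ₋₂:
  k=0: a=11, p=11, q=1
  k=1: a=19, p=210, q=19
  k=2: a=2, p=431, q=39
  k=3: a=6, p=2796, q=253
  k=4: a=2, p=6023, q=545
  k=5: a=2, p=14842, q=1343
  k=6: a=2, p=35707, q=3231
  k=7: a=3, p=121963, q=11036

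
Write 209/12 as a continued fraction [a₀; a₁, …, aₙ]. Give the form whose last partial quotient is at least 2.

[17; 2, 2, 2]

209 = 17×12 + 5
12 = 2×5 + 2
5 = 2×2 + 1
2 = 2×1 + 0  (stop)
So 209/12 = [17; 2, 2, 2].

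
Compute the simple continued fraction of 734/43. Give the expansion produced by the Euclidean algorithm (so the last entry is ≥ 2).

[17; 14, 3]

734 = 17×43 + 3
43 = 14×3 + 1
3 = 3×1 + 0  (stop)
So 734/43 = [17; 14, 3].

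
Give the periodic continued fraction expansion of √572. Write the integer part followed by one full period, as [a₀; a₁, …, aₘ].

[23; 1, 10, 1, 46]

a₀ = ⌊√572⌋ = 23.
With m₀=0, d₀=1 and mₖ₊₁ = dₖaₖ − mₖ, dₖ₊₁ = (n − mₖ₊₁²)/dₖ, aₖ₊₁ = ⌊(a₀+mₖ₊₁)/dₖ₊₁⌋:
  k=1: m=23, d=43, a=1
  k=2: m=20, d=4, a=10
  k=3: m=20, d=43, a=1
  k=4: m=23, d=1, a=46
d=1 and a=2a₀=46 at k=4, so the next step gives (m, d) = (23, 43) again — its k=1 value — and the period has length 4.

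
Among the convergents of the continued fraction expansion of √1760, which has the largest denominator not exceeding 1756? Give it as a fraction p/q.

√1760 = [41; 1, 19, 1, 82, …] (period length 4).
Convergents:
  p_0/q_0 = 41/1
  p_1/q_1 = 42/1
  p_2/q_2 = 839/20
  p_3/q_3 = 881/21
  p_4/q_4 = 73081/1742
  p_5/q_5 = 73962/1763
q_4 = 1742 ≤ 1756 < 1763 = q_5, so the answer is 73081/1742.

73081/1742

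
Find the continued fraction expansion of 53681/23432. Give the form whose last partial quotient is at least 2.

[2; 3, 2, 3, 2, 18, 11, 2]

53681 = 2*23432 + 6817
23432 = 3*6817 + 2981
6817 = 2*2981 + 855
2981 = 3*855 + 416
855 = 2*416 + 23
416 = 18*23 + 2
23 = 11*2 + 1
2 = 2*1 + 0  (stop)
So 53681/23432 = [2; 3, 2, 3, 2, 18, 11, 2].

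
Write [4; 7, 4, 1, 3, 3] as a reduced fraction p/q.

1850/447

Using pₖ = aₖpₖ₋₁ + pₖ₋₂ and qₖ = aₖqₖ₋₁ + qₖ₋₂:
  k=0: a=4, p=4, q=1
  k=1: a=7, p=29, q=7
  k=2: a=4, p=120, q=29
  k=3: a=1, p=149, q=36
  k=4: a=3, p=567, q=137
  k=5: a=3, p=1850, q=447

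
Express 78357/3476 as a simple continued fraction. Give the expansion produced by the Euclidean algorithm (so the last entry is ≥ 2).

[22; 1, 1, 5, 2, 2, 3, 17]

78357 = 22*3476 + 1885
3476 = 1*1885 + 1591
1885 = 1*1591 + 294
1591 = 5*294 + 121
294 = 2*121 + 52
121 = 2*52 + 17
52 = 3*17 + 1
17 = 17*1 + 0  (stop)
So 78357/3476 = [22; 1, 1, 5, 2, 2, 3, 17].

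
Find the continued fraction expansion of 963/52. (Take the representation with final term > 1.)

[18; 1, 1, 12, 2]

963 = 18·52 + 27
52 = 1·27 + 25
27 = 1·25 + 2
25 = 12·2 + 1
2 = 2·1 + 0  (stop)
So 963/52 = [18; 1, 1, 12, 2].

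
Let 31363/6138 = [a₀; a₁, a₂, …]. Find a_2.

31363 = 5·6138 + 673   →  a_0 = 5
6138 = 9·673 + 81   →  a_1 = 9
673 = 8·81 + 25   →  a_2 = 8

8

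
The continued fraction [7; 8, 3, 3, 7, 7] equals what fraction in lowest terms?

Fold from the inside: start with 7/1.
  7 + 1/7 = 50/7
  3 + 7/50 = 157/50
  3 + 50/157 = 521/157
  8 + 157/521 = 4325/521
  7 + 521/4325 = 30796/4325

30796/4325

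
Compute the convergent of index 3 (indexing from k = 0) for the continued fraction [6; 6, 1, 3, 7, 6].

166/27

Using pₖ = aₖpₖ₋₁ + pₖ₋₂, qₖ = aₖqₖ₋₁ + qₖ₋₂ (with p₋₁=1, p₋₂=0, q₋₁=0, q₋₂=1):
  k=0: a=6, p=6, q=1
  k=1: a=6, p=37, q=6
  k=2: a=1, p=43, q=7
  k=3: a=3, p=166, q=27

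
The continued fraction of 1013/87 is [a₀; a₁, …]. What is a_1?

1013 = 11·87 + 56   →  a_0 = 11
87 = 1·56 + 31   →  a_1 = 1

1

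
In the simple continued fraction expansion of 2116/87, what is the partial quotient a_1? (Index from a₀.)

2116 = 24·87 + 28   →  a_0 = 24
87 = 3·28 + 3   →  a_1 = 3

3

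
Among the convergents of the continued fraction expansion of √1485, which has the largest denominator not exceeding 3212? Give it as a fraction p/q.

83661/2171

√1485 = [38; 1, 1, 6, 1, 1, 76, …] (period length 6).
Convergents:
  p_0/q_0 = 38/1
  p_1/q_1 = 39/1
  p_2/q_2 = 77/2
  p_3/q_3 = 501/13
  p_4/q_4 = 578/15
  p_5/q_5 = 1079/28
  p_6/q_6 = 82582/2143
  p_7/q_7 = 83661/2171
  p_8/q_8 = 166243/4314
q_7 = 2171 ≤ 3212 < 4314 = q_8, so the answer is 83661/2171.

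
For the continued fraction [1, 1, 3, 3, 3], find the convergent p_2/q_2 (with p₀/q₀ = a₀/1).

Using pₖ = aₖpₖ₋₁ + pₖ₋₂, qₖ = aₖqₖ₋₁ + qₖ₋₂ (with p₋₁=1, p₋₂=0, q₋₁=0, q₋₂=1):
  k=0: a=1, p=1, q=1
  k=1: a=1, p=2, q=1
  k=2: a=3, p=7, q=4

7/4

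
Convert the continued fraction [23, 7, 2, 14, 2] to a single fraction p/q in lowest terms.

Fold from the inside: start with 2/1.
  14 + 1/2 = 29/2
  2 + 2/29 = 60/29
  7 + 29/60 = 449/60
  23 + 60/449 = 10387/449

10387/449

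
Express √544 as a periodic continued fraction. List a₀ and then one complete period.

[23; 3, 11, 3, 46]

a₀ = ⌊√544⌋ = 23.
With m₀=0, d₀=1 and mₖ₊₁ = dₖaₖ − mₖ, dₖ₊₁ = (n − mₖ₊₁²)/dₖ, aₖ₊₁ = ⌊(a₀+mₖ₊₁)/dₖ₊₁⌋:
  k=1: m=23, d=15, a=3
  k=2: m=22, d=4, a=11
  k=3: m=22, d=15, a=3
  k=4: m=23, d=1, a=46
d=1 and a=2a₀=46 at k=4, so the next step gives (m, d) = (23, 15) again — its k=1 value — and the period has length 4.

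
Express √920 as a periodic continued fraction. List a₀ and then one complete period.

[30; 3, 60]

a₀ = ⌊√920⌋ = 30.
With m₀=0, d₀=1 and mₖ₊₁ = dₖaₖ − mₖ, dₖ₊₁ = (n − mₖ₊₁²)/dₖ, aₖ₊₁ = ⌊(a₀+mₖ₊₁)/dₖ₊₁⌋:
  k=1: m=30, d=20, a=3
  k=2: m=30, d=1, a=60
d=1 and a=2a₀=60 at k=2, so the next step gives (m, d) = (30, 20) again — its k=1 value — and the period has length 2.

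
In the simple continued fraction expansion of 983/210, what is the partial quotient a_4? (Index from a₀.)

2

983 = 4·210 + 143   →  a_0 = 4
210 = 1·143 + 67   →  a_1 = 1
143 = 2·67 + 9   →  a_2 = 2
67 = 7·9 + 4   →  a_3 = 7
9 = 2·4 + 1   →  a_4 = 2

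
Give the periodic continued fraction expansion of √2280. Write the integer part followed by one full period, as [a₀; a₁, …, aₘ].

[47; 1, 2, 1, 94]

a₀ = ⌊√2280⌋ = 47.
With m₀=0, d₀=1 and mₖ₊₁ = dₖaₖ − mₖ, dₖ₊₁ = (n − mₖ₊₁²)/dₖ, aₖ₊₁ = ⌊(a₀+mₖ₊₁)/dₖ₊₁⌋:
  k=1: m=47, d=71, a=1
  k=2: m=24, d=24, a=2
  k=3: m=24, d=71, a=1
  k=4: m=47, d=1, a=94
d=1 and a=2a₀=94 at k=4, so the next step gives (m, d) = (47, 71) again — its k=1 value — and the period has length 4.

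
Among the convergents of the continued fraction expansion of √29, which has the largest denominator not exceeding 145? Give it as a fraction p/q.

727/135

√29 = [5; 2, 1, 1, 2, 10, …] (period length 5).
Convergents:
  p_0/q_0 = 5/1
  p_1/q_1 = 11/2
  p_2/q_2 = 16/3
  p_3/q_3 = 27/5
  p_4/q_4 = 70/13
  p_5/q_5 = 727/135
  p_6/q_6 = 1524/283
q_5 = 135 ≤ 145 < 283 = q_6, so the answer is 727/135.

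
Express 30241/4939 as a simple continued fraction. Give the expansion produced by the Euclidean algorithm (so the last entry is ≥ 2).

30241 = 6×4939 + 607
4939 = 8×607 + 83
607 = 7×83 + 26
83 = 3×26 + 5
26 = 5×5 + 1
5 = 5×1 + 0  (stop)
So 30241/4939 = [6; 8, 7, 3, 5, 5].

[6; 8, 7, 3, 5, 5]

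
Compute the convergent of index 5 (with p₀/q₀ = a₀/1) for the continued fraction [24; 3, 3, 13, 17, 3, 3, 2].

168793/6946

Using pₖ = aₖpₖ₋₁ + pₖ₋₂, qₖ = aₖqₖ₋₁ + qₖ₋₂ (with p₋₁=1, p₋₂=0, q₋₁=0, q₋₂=1):
  k=0: a=24, p=24, q=1
  k=1: a=3, p=73, q=3
  k=2: a=3, p=243, q=10
  k=3: a=13, p=3232, q=133
  k=4: a=17, p=55187, q=2271
  k=5: a=3, p=168793, q=6946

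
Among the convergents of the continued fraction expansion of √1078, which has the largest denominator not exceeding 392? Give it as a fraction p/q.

√1078 = [32; 1, 4, 1, 64, …] (period length 4).
Convergents:
  p_0/q_0 = 32/1
  p_1/q_1 = 33/1
  p_2/q_2 = 164/5
  p_3/q_3 = 197/6
  p_4/q_4 = 12772/389
  p_5/q_5 = 12969/395
q_4 = 389 ≤ 392 < 395 = q_5, so the answer is 12772/389.

12772/389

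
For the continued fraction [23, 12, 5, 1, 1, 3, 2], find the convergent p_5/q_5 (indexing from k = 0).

Using pₖ = aₖpₖ₋₁ + pₖ₋₂, qₖ = aₖqₖ₋₁ + qₖ₋₂ (with p₋₁=1, p₋₂=0, q₋₁=0, q₋₂=1):
  k=0: a=23, p=23, q=1
  k=1: a=12, p=277, q=12
  k=2: a=5, p=1408, q=61
  k=3: a=1, p=1685, q=73
  k=4: a=1, p=3093, q=134
  k=5: a=3, p=10964, q=475

10964/475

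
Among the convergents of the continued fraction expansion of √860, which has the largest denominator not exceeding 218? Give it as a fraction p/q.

3871/132

√860 = [29; 3, 14, 3, 58, …] (period length 4).
Convergents:
  p_0/q_0 = 29/1
  p_1/q_1 = 88/3
  p_2/q_2 = 1261/43
  p_3/q_3 = 3871/132
  p_4/q_4 = 225779/7699
q_3 = 132 ≤ 218 < 7699 = q_4, so the answer is 3871/132.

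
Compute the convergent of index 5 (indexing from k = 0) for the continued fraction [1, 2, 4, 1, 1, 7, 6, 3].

Using pₖ = aₖpₖ₋₁ + pₖ₋₂, qₖ = aₖqₖ₋₁ + qₖ₋₂ (with p₋₁=1, p₋₂=0, q₋₁=0, q₋₂=1):
  k=0: a=1, p=1, q=1
  k=1: a=2, p=3, q=2
  k=2: a=4, p=13, q=9
  k=3: a=1, p=16, q=11
  k=4: a=1, p=29, q=20
  k=5: a=7, p=219, q=151

219/151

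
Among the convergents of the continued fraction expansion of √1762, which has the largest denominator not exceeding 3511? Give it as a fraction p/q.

√1762 = [41; 1, 40, 1, 82, …] (period length 4).
Convergents:
  p_0/q_0 = 41/1
  p_1/q_1 = 42/1
  p_2/q_2 = 1721/41
  p_3/q_3 = 1763/42
  p_4/q_4 = 146287/3485
  p_5/q_5 = 148050/3527
q_4 = 3485 ≤ 3511 < 3527 = q_5, so the answer is 146287/3485.

146287/3485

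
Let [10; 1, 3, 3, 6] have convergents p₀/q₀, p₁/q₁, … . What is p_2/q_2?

43/4

Using pₖ = aₖpₖ₋₁ + pₖ₋₂, qₖ = aₖqₖ₋₁ + qₖ₋₂ (with p₋₁=1, p₋₂=0, q₋₁=0, q₋₂=1):
  k=0: a=10, p=10, q=1
  k=1: a=1, p=11, q=1
  k=2: a=3, p=43, q=4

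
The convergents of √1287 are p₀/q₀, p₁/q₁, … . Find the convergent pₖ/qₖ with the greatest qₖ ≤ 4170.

√1287 = [35; 1, 6, 1, 70, …] (period length 4).
Convergents:
  p_0/q_0 = 35/1
  p_1/q_1 = 36/1
  p_2/q_2 = 251/7
  p_3/q_3 = 287/8
  p_4/q_4 = 20341/567
  p_5/q_5 = 20628/575
  p_6/q_6 = 144109/4017
  p_7/q_7 = 164737/4592
q_6 = 4017 ≤ 4170 < 4592 = q_7, so the answer is 144109/4017.

144109/4017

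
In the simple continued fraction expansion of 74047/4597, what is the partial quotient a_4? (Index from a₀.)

74047 = 16·4597 + 495   →  a_0 = 16
4597 = 9·495 + 142   →  a_1 = 9
495 = 3·142 + 69   →  a_2 = 3
142 = 2·69 + 4   →  a_3 = 2
69 = 17·4 + 1   →  a_4 = 17

17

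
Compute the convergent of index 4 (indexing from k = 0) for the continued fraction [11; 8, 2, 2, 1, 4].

656/59

Using pₖ = aₖpₖ₋₁ + pₖ₋₂, qₖ = aₖqₖ₋₁ + qₖ₋₂ (with p₋₁=1, p₋₂=0, q₋₁=0, q₋₂=1):
  k=0: a=11, p=11, q=1
  k=1: a=8, p=89, q=8
  k=2: a=2, p=189, q=17
  k=3: a=2, p=467, q=42
  k=4: a=1, p=656, q=59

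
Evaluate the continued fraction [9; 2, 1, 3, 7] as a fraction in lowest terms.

Using pₖ = aₖpₖ₋₁ + pₖ₋₂ and qₖ = aₖqₖ₋₁ + qₖ₋₂:
  k=0: a=9, p=9, q=1
  k=1: a=2, p=19, q=2
  k=2: a=1, p=28, q=3
  k=3: a=3, p=103, q=11
  k=4: a=7, p=749, q=80

749/80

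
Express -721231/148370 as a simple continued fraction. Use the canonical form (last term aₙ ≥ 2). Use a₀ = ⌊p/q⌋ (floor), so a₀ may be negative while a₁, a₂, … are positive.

-721231 = -5×148370 + 20619
148370 = 7×20619 + 4037
20619 = 5×4037 + 434
4037 = 9×434 + 131
434 = 3×131 + 41
131 = 3×41 + 8
41 = 5×8 + 1
8 = 8×1 + 0  (stop)
So -721231/148370 = [-5; 7, 5, 9, 3, 3, 5, 8].

[-5; 7, 5, 9, 3, 3, 5, 8]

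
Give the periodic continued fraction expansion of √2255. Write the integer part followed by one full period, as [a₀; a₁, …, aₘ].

[47; 2, 18, 2, 94]

a₀ = ⌊√2255⌋ = 47.
With m₀=0, d₀=1 and mₖ₊₁ = dₖaₖ − mₖ, dₖ₊₁ = (n − mₖ₊₁²)/dₖ, aₖ₊₁ = ⌊(a₀+mₖ₊₁)/dₖ₊₁⌋:
  k=1: m=47, d=46, a=2
  k=2: m=45, d=5, a=18
  k=3: m=45, d=46, a=2
  k=4: m=47, d=1, a=94
d=1 and a=2a₀=94 at k=4, so the next step gives (m, d) = (47, 46) again — its k=1 value — and the period has length 4.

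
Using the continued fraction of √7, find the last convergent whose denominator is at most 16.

37/14

√7 = [2; 1, 1, 1, 4, …] (period length 4).
Convergents:
  p_0/q_0 = 2/1
  p_1/q_1 = 3/1
  p_2/q_2 = 5/2
  p_3/q_3 = 8/3
  p_4/q_4 = 37/14
  p_5/q_5 = 45/17
q_4 = 14 ≤ 16 < 17 = q_5, so the answer is 37/14.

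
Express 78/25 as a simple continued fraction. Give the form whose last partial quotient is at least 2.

78 = 3·25 + 3
25 = 8·3 + 1
3 = 3·1 + 0  (stop)
So 78/25 = [3; 8, 3].

[3; 8, 3]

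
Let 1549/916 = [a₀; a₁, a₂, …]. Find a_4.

1549 = 1·916 + 633   →  a_0 = 1
916 = 1·633 + 283   →  a_1 = 1
633 = 2·283 + 67   →  a_2 = 2
283 = 4·67 + 15   →  a_3 = 4
67 = 4·15 + 7   →  a_4 = 4

4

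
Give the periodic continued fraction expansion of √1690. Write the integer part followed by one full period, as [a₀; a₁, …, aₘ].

a₀ = ⌊√1690⌋ = 41.
With m₀=0, d₀=1 and mₖ₊₁ = dₖaₖ − mₖ, dₖ₊₁ = (n − mₖ₊₁²)/dₖ, aₖ₊₁ = ⌊(a₀+mₖ₊₁)/dₖ₊₁⌋:
  k=1: m=41, d=9, a=9
  k=2: m=40, d=10, a=8
  k=3: m=40, d=9, a=9
  k=4: m=41, d=1, a=82
d=1 and a=2a₀=82 at k=4, so the next step gives (m, d) = (41, 9) again — its k=1 value — and the period has length 4.

[41; 9, 8, 9, 82]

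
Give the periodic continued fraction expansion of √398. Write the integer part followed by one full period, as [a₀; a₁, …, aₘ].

[19; 1, 18, 1, 38]

a₀ = ⌊√398⌋ = 19.
With m₀=0, d₀=1 and mₖ₊₁ = dₖaₖ − mₖ, dₖ₊₁ = (n − mₖ₊₁²)/dₖ, aₖ₊₁ = ⌊(a₀+mₖ₊₁)/dₖ₊₁⌋:
  k=1: m=19, d=37, a=1
  k=2: m=18, d=2, a=18
  k=3: m=18, d=37, a=1
  k=4: m=19, d=1, a=38
d=1 and a=2a₀=38 at k=4, so the next step gives (m, d) = (19, 37) again — its k=1 value — and the period has length 4.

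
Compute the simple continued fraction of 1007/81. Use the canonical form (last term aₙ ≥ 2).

1007 = 12·81 + 35
81 = 2·35 + 11
35 = 3·11 + 2
11 = 5·2 + 1
2 = 2·1 + 0  (stop)
So 1007/81 = [12; 2, 3, 5, 2].

[12; 2, 3, 5, 2]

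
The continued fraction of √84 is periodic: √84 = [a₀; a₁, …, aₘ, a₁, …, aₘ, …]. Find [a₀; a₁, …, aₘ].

a₀ = ⌊√84⌋ = 9.
With m₀=0, d₀=1 and mₖ₊₁ = dₖaₖ − mₖ, dₖ₊₁ = (n − mₖ₊₁²)/dₖ, aₖ₊₁ = ⌊(a₀+mₖ₊₁)/dₖ₊₁⌋:
  k=1: m=9, d=3, a=6
  k=2: m=9, d=1, a=18
d=1 and a=2a₀=18 at k=2, so the next step gives (m, d) = (9, 3) again — its k=1 value — and the period has length 2.

[9; 6, 18]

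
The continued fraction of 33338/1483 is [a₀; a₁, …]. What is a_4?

33338 = 22·1483 + 712   →  a_0 = 22
1483 = 2·712 + 59   →  a_1 = 2
712 = 12·59 + 4   →  a_2 = 12
59 = 14·4 + 3   →  a_3 = 14
4 = 1·3 + 1   →  a_4 = 1

1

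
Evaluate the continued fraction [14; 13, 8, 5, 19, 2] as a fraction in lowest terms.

298303/21192

Using pₖ = aₖpₖ₋₁ + pₖ₋₂ and qₖ = aₖqₖ₋₁ + qₖ₋₂:
  k=0: a=14, p=14, q=1
  k=1: a=13, p=183, q=13
  k=2: a=8, p=1478, q=105
  k=3: a=5, p=7573, q=538
  k=4: a=19, p=145365, q=10327
  k=5: a=2, p=298303, q=21192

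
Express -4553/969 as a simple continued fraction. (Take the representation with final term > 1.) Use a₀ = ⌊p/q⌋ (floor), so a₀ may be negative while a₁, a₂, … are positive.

-4553 = -5*969 + 292
969 = 3*292 + 93
292 = 3*93 + 13
93 = 7*13 + 2
13 = 6*2 + 1
2 = 2*1 + 0  (stop)
So -4553/969 = [-5; 3, 3, 7, 6, 2].

[-5; 3, 3, 7, 6, 2]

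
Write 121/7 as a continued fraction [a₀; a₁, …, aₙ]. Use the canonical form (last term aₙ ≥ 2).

121 = 17×7 + 2
7 = 3×2 + 1
2 = 2×1 + 0  (stop)
So 121/7 = [17; 3, 2].

[17; 3, 2]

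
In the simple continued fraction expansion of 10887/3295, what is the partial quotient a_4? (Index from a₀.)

7

10887 = 3·3295 + 1002   →  a_0 = 3
3295 = 3·1002 + 289   →  a_1 = 3
1002 = 3·289 + 135   →  a_2 = 3
289 = 2·135 + 19   →  a_3 = 2
135 = 7·19 + 2   →  a_4 = 7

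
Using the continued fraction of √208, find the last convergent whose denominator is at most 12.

101/7

√208 = [14; 2, 2, 1, 2, 2, 28, …] (period length 6).
Convergents:
  p_0/q_0 = 14/1
  p_1/q_1 = 29/2
  p_2/q_2 = 72/5
  p_3/q_3 = 101/7
  p_4/q_4 = 274/19
q_3 = 7 ≤ 12 < 19 = q_4, so the answer is 101/7.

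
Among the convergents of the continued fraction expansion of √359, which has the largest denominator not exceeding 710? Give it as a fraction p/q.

13301/702

√359 = [18; 1, 17, 1, 36, …] (period length 4).
Convergents:
  p_0/q_0 = 18/1
  p_1/q_1 = 19/1
  p_2/q_2 = 341/18
  p_3/q_3 = 360/19
  p_4/q_4 = 13301/702
  p_5/q_5 = 13661/721
q_4 = 702 ≤ 710 < 721 = q_5, so the answer is 13301/702.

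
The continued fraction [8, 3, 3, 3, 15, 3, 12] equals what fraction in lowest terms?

Fold from the inside: start with 12/1.
  3 + 1/12 = 37/12
  15 + 12/37 = 567/37
  3 + 37/567 = 1738/567
  3 + 567/1738 = 5781/1738
  3 + 1738/5781 = 19081/5781
  8 + 5781/19081 = 158429/19081

158429/19081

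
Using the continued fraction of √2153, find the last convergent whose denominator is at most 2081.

√2153 = [46; 2, 2, 92, …] (period length 3).
Convergents:
  p_0/q_0 = 46/1
  p_1/q_1 = 93/2
  p_2/q_2 = 232/5
  p_3/q_3 = 21437/462
  p_4/q_4 = 43106/929
  p_5/q_5 = 107649/2320
q_4 = 929 ≤ 2081 < 2320 = q_5, so the answer is 43106/929.

43106/929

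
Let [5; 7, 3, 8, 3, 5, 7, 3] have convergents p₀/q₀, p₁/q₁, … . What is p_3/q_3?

940/183

Using pₖ = aₖpₖ₋₁ + pₖ₋₂, qₖ = aₖqₖ₋₁ + qₖ₋₂ (with p₋₁=1, p₋₂=0, q₋₁=0, q₋₂=1):
  k=0: a=5, p=5, q=1
  k=1: a=7, p=36, q=7
  k=2: a=3, p=113, q=22
  k=3: a=8, p=940, q=183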